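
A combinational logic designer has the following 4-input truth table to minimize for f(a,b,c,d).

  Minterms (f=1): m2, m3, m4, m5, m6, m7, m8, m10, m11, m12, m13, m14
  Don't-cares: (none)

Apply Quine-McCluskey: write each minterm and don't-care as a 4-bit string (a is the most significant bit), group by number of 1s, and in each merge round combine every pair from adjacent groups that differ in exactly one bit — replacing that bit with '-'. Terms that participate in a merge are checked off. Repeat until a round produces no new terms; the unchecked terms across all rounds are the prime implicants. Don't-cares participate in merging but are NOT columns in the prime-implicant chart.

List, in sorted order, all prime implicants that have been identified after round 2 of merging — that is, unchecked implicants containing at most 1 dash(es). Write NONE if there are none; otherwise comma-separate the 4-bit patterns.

Round 0: 0010✓ 0011✓ 0100✓ 0101✓ 0110✓ 0111✓ 1000✓ 1010✓ 1011✓ 1100✓ 1101✓ 1110✓
Round 1: -010✓ -011✓ -100✓ -101✓ -110✓ 0-10✓ 0-11✓ 001-✓ 01-0✓ 01-1✓ 010-✓ 011-✓ 1-00✓ 1-10✓ 10-0✓ 101-✓ 11-0✓ 110-✓
Round 2: --10 -01- -1-0 -10- 0-1- 01-- 1--0
PIs = {--10, -01-, -1-0, -10-, 0-1-, 01--, 1--0}

NONE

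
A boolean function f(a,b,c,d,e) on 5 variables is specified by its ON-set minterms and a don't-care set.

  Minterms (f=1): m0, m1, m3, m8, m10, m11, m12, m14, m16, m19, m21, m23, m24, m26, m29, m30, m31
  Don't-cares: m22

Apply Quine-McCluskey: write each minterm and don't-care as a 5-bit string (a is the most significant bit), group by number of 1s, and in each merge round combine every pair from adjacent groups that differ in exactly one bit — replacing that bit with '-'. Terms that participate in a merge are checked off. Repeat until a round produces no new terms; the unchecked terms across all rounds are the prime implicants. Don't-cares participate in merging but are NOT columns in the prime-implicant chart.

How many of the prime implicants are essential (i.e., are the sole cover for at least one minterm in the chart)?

size-2^0 implicants → 00000(✓)  00001(✓)  00011(✓)  01000(✓)  01010(✓)  01011(✓)  01100(✓)  01110(✓)  10000(✓)  10011(✓)  10101(✓)  10110(✓)  10111(✓)  11000(✓)  11010(✓)  11101(✓)  11110(✓)  11111(✓)
size-2^1 implicants → -0000(✓)  -0011  -1000(✓)  -1010(✓)  -1110(✓)  0-000(✓)  0-011  000-1  0000-  01-00(✓)  01-10(✓)  010-0(✓)  0101-  011-0(✓)  1-000(✓)  1-101(✓)  1-110(✓)  1-111(✓)  10-11  101-1(✓)  1011-(✓)  11-10(✓)  110-0(✓)  111-1(✓)  1111-(✓)
size-2^2 implicants → --000  -1-10  -10-0  01--0  1-1-1  1-11-
Unchecked terms (primes): --000, -0011, -1-10, -10-0, 0-011, 000-1, 0000-, 01--0, 0101-, 1-1-1, 1-11-, 10-11
Minterm coverage:
  m0 ⊆ --000,0000-
  m1 ⊆ 000-1,0000-
  m3 ⊆ -0011,0-011,000-1
  m8 ⊆ --000,-10-0,01--0
  m10 ⊆ -1-10,-10-0,01--0,0101-
  m11 ⊆ 0-011,0101-
  m12 ⊆ 01--0 [E]
  m14 ⊆ -1-10,01--0
  m16 ⊆ --000 [E]
  m19 ⊆ -0011,10-11
  m21 ⊆ 1-1-1 [E]
  m23 ⊆ 1-1-1,1-11-,10-11
  m24 ⊆ --000,-10-0
  m26 ⊆ -1-10,-10-0
  m29 ⊆ 1-1-1 [E]
  m30 ⊆ -1-10,1-11-
  m31 ⊆ 1-1-1,1-11-
E = {--000, 01--0, 1-1-1}

3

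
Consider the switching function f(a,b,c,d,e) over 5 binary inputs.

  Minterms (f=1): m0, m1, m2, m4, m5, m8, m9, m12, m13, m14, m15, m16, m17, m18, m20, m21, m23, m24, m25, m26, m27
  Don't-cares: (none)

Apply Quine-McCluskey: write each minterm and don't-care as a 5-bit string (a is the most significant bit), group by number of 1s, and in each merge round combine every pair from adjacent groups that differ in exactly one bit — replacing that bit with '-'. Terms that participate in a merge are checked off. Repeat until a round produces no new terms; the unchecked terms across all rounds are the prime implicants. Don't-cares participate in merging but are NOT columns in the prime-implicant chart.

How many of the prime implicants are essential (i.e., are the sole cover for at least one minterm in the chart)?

size-2^0 implicants → 00000(✓)  00001(✓)  00010(✓)  00100(✓)  00101(✓)  01000(✓)  01001(✓)  01100(✓)  01101(✓)  01110(✓)  01111(✓)  10000(✓)  10001(✓)  10010(✓)  10100(✓)  10101(✓)  10111(✓)  11000(✓)  11001(✓)  11010(✓)  11011(✓)
size-2^1 implicants → -0000(✓)  -0001(✓)  -0010(✓)  -0100(✓)  -0101(✓)  -1000(✓)  -1001(✓)  0-000(✓)  0-001(✓)  0-100(✓)  0-101(✓)  00-00(✓)  00-01(✓)  000-0(✓)  0000-(✓)  0010-(✓)  01-00(✓)  01-01(✓)  0100-(✓)  011-0(✓)  011-1(✓)  0110-(✓)  0111-(✓)  1-000(✓)  1-001(✓)  1-010(✓)  10-00(✓)  10-01(✓)  100-0(✓)  1000-(✓)  101-1  1010-(✓)  110-0(✓)  110-1(✓)  1100-(✓)  1101-(✓)
size-2^2 implicants → --000(✓)  --001(✓)  -0-00(✓)  -0-01(✓)  -00-0  -000-(✓)  -010-(✓)  -100-(✓)  0--00(✓)  0--01(✓)  0-00-(✓)  0-10-(✓)  00-0-(✓)  01-0-(✓)  011--  1-0-0  1-00-(✓)  10-0-(✓)  110--
size-2^3 implicants → --00-  -0-0-  0--0-
Unchecked terms (primes): --00-, -0-0-, -00-0, 0--0-, 011--, 1-0-0, 101-1, 110--
Minterm coverage:
  m0 ⊆ --00-,-0-0-,-00-0,0--0-
  m1 ⊆ --00-,-0-0-,0--0-
  m2 ⊆ -00-0 [E]
  m4 ⊆ -0-0-,0--0-
  m5 ⊆ -0-0-,0--0-
  m8 ⊆ --00-,0--0-
  m9 ⊆ --00-,0--0-
  m12 ⊆ 0--0-,011--
  m13 ⊆ 0--0-,011--
  m14 ⊆ 011-- [E]
  m15 ⊆ 011-- [E]
  m16 ⊆ --00-,-0-0-,-00-0,1-0-0
  m17 ⊆ --00-,-0-0-
  m18 ⊆ -00-0,1-0-0
  m20 ⊆ -0-0- [E]
  m21 ⊆ -0-0-,101-1
  m23 ⊆ 101-1 [E]
  m24 ⊆ --00-,1-0-0,110--
  m25 ⊆ --00-,110--
  m26 ⊆ 1-0-0,110--
  m27 ⊆ 110-- [E]
E = {-0-0-, -00-0, 011--, 101-1, 110--}

5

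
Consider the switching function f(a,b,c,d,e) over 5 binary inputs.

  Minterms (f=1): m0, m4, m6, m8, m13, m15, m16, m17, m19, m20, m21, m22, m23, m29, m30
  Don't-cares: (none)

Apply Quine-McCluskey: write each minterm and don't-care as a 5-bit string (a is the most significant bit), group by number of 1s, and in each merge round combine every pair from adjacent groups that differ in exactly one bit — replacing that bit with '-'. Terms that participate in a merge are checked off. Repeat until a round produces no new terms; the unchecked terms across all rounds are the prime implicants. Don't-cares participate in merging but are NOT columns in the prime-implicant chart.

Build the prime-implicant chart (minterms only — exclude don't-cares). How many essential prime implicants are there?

5

size-2^0 implicants → 00000(✓)  00100(✓)  00110(✓)  01000(✓)  01101(✓)  01111(✓)  10000(✓)  10001(✓)  10011(✓)  10100(✓)  10101(✓)  10110(✓)  10111(✓)  11101(✓)  11110(✓)
size-2^1 implicants → -0000(✓)  -0100(✓)  -0110(✓)  -1101  0-000  00-00(✓)  001-0(✓)  011-1  1-101  1-110  10-00(✓)  10-01(✓)  10-11(✓)  100-1(✓)  1000-(✓)  101-0(✓)  101-1(✓)  1010-(✓)  1011-(✓)
size-2^2 implicants → -0-00  -01-0  10--1  10-0-  101--
Unchecked terms (primes): -0-00, -01-0, -1101, 0-000, 011-1, 1-101, 1-110, 10--1, 10-0-, 101--
Minterm coverage:
  m0 ⊆ -0-00,0-000
  m4 ⊆ -0-00,-01-0
  m6 ⊆ -01-0 [E]
  m8 ⊆ 0-000 [E]
  m13 ⊆ -1101,011-1
  m15 ⊆ 011-1 [E]
  m16 ⊆ -0-00,10-0-
  m17 ⊆ 10--1,10-0-
  m19 ⊆ 10--1 [E]
  m20 ⊆ -0-00,-01-0,10-0-,101--
  m21 ⊆ 1-101,10--1,10-0-,101--
  m22 ⊆ -01-0,1-110,101--
  m23 ⊆ 10--1,101--
  m29 ⊆ -1101,1-101
  m30 ⊆ 1-110 [E]
E = {-01-0, 0-000, 011-1, 1-110, 10--1}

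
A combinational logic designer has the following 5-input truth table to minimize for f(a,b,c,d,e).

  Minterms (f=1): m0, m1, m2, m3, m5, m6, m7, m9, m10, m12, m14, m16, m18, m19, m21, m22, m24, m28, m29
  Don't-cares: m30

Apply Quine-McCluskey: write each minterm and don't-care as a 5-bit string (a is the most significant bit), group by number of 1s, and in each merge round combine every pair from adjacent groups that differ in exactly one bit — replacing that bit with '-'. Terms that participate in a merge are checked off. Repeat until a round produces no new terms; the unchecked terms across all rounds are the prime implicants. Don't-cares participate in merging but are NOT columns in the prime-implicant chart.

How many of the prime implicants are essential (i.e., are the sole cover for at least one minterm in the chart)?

4

size-2^0 implicants → 00000(✓)  00001(✓)  00010(✓)  00011(✓)  00101(✓)  00110(✓)  00111(✓)  01001(✓)  01010(✓)  01100(✓)  01110(✓)  10000(✓)  10010(✓)  10011(✓)  10101(✓)  10110(✓)  11000(✓)  11100(✓)  11101(✓)  11110(✓)
size-2^1 implicants → -0000(✓)  -0010(✓)  -0011(✓)  -0101  -0110(✓)  -1100(✓)  -1110(✓)  0-001  0-010(✓)  0-110(✓)  00-01(✓)  00-10(✓)  00-11(✓)  000-0(✓)  000-1(✓)  0000-(✓)  0001-(✓)  001-1(✓)  0011-(✓)  01-10(✓)  011-0(✓)  1-000  1-101  1-110(✓)  10-10(✓)  100-0(✓)  1001-(✓)  11-00  111-0(✓)  1110-
size-2^2 implicants → --110  -0-10  -00-0  -001-  -11-0  0--10  00--1  00-1-  000--
Unchecked terms (primes): --110, -0-10, -00-0, -001-, -0101, -11-0, 0--10, 0-001, 00--1, 00-1-, 000--, 1-000, 1-101, 11-00, 1110-
Minterm coverage:
  m0 ⊆ -00-0,000--
  m1 ⊆ 0-001,00--1,000--
  m2 ⊆ -0-10,-00-0,-001-,0--10,00-1-,000--
  m3 ⊆ -001-,00--1,00-1-,000--
  m5 ⊆ -0101,00--1
  m6 ⊆ --110,-0-10,0--10,00-1-
  m7 ⊆ 00--1,00-1-
  m9 ⊆ 0-001 [E]
  m10 ⊆ 0--10 [E]
  m12 ⊆ -11-0 [E]
  m14 ⊆ --110,-11-0,0--10
  m16 ⊆ -00-0,1-000
  m18 ⊆ -0-10,-00-0,-001-
  m19 ⊆ -001- [E]
  m21 ⊆ -0101,1-101
  m22 ⊆ --110,-0-10
  m24 ⊆ 1-000,11-00
  m28 ⊆ -11-0,11-00,1110-
  m29 ⊆ 1-101,1110-
E = {-001-, -11-0, 0--10, 0-001}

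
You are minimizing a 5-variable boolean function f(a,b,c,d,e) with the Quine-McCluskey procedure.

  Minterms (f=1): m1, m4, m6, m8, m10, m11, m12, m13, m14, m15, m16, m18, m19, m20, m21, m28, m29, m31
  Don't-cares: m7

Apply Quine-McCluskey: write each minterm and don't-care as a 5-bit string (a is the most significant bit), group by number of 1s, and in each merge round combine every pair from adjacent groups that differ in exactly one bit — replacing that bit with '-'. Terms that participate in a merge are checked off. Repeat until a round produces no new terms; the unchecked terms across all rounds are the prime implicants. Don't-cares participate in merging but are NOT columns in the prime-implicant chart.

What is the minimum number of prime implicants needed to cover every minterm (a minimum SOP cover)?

8

[col 0] 00001, 00100*, 00110*, 00111*, 01000*, 01010*, 01011*, 01100*, 01101*, 01110*, 01111*, 10000*, 10010*, 10011*, 10100*, 10101*, 11100*, 11101*, 11111*
[col 1] -0100*, -1100*, -1101*, -1111*, 0-100*, 0-110*, 0-111*, 001-0*, 0011-*, 01-00*, 01-10*, 01-11*, 010-0*, 0101-*, 011-0*, 011-1*, 0110-*, 0111-*, 1-100*, 1-101*, 10-00, 100-0, 1001-, 1010-*, 111-1*, 1110-*
[col 2] --100, -11-1, -110-, 0-1-0, 0-11-, 01--0, 01-1-, 011--, 1-10-
Prime implicants: --100, -11-1, -110-, 0-1-0, 0-11-, 00001, 01--0, 01-1-, 011--, 1-10-, 10-00, 100-0, 1001-
PI chart (minterm → PIs covering it):
  1 | 00001  (sole → essential)
  4 | --100,0-1-0
  6 | 0-1-0,0-11-
  8 | 01--0  (sole → essential)
  10 | 01--0,01-1-
  11 | 01-1-  (sole → essential)
  12 | --100,-110-,0-1-0,01--0,011--
  13 | -11-1,-110-,011--
  14 | 0-1-0,0-11-,01--0,01-1-,011--
  15 | -11-1,0-11-,01-1-,011--
  16 | 10-00,100-0
  18 | 100-0,1001-
  19 | 1001-  (sole → essential)
  20 | --100,1-10-,10-00
  21 | 1-10-  (sole → essential)
  28 | --100,-110-,1-10-
  29 | -11-1,-110-,1-10-
  31 | -11-1  (sole → essential)
Essential prime implicants: -11-1, 00001, 01--0, 01-1-, 1-10-, 1001-
Petrick residual → 0-1-0, 10-00
Minimum SOP uses 8 PIs: bce + a'ce' + a'b'c'd'e + a'be' + a'bd + acd' + ab'd'e' + ab'c'd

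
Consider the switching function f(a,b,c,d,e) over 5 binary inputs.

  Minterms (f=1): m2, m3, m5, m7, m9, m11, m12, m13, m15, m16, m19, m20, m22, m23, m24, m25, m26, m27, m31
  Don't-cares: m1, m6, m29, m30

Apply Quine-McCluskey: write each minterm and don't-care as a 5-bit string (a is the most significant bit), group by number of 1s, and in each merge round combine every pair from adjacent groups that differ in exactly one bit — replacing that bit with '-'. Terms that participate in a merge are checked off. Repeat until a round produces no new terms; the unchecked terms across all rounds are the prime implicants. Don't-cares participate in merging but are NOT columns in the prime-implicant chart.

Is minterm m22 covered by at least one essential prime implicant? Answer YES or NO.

Round 0: 00001✓ 00010✓ 00011✓ 00101✓ 00110✓ 00111✓ 01001✓ 01011✓ 01100✓ 01101✓ 01111✓ 10000✓ 10011✓ 10100✓ 10110✓ 10111✓ 11000✓ 11001✓ 11010✓ 11011✓ 11101✓ 11110✓ 11111✓
Round 1: -0011✓ -0110✓ -0111✓ -1001✓ -1011✓ -1101✓ -1111✓ 0-001✓ 0-011✓ 0-101✓ 0-111✓ 00-01✓ 00-10✓ 00-11✓ 000-1✓ 0001-✓ 001-1✓ 0011-✓ 01-01✓ 01-11✓ 010-1✓ 011-1✓ 0110- 1-000 1-011✓ 1-110✓ 1-111✓ 10-00 10-11✓ 101-0 1011-✓ 11-01✓ 11-10✓ 11-11✓ 110-0✓ 110-1✓ 1100-✓ 1101-✓ 111-1✓ 1111-✓
Round 2: --011✓ --111✓ -0-11✓ -011- -1-01✓ -1-11✓ -10-1✓ -11-1✓ 0--01✓ 0--11✓ 0-0-1✓ 0-1-1✓ 00--1✓ 00-1- 01--1✓ 1--11✓ 1-11- 11--1✓ 11-1- 110--
Round 3: ---11 -1--1 0---1
PIs = {---11, -011-, -1--1, 0---1, 00-1-, 0110-, 1-000, 1-11-, 10-00, 101-0, 11-1-, 110--}
Coverage chart:
  m2: 00-1- ←essential
  m3: ---11,0---1,00-1-
  m5: 0---1 ←essential
  m7: ---11,-011-,0---1,00-1-
  m9: -1--1,0---1
  m11: ---11,-1--1,0---1
  m12: 0110- ←essential
  m13: -1--1,0---1,0110-
  m15: ---11,-1--1,0---1
  m16: 1-000,10-00
  m19: ---11 ←essential
  m20: 10-00,101-0
  m22: -011-,1-11-,101-0
  m23: ---11,-011-,1-11-
  m24: 1-000,110--
  m25: -1--1,110--
  m26: 11-1-,110--
  m27: ---11,-1--1,11-1-,110--
  m31: ---11,-1--1,1-11-,11-1-
Essential: ---11, 0---1, 00-1-, 0110-

NO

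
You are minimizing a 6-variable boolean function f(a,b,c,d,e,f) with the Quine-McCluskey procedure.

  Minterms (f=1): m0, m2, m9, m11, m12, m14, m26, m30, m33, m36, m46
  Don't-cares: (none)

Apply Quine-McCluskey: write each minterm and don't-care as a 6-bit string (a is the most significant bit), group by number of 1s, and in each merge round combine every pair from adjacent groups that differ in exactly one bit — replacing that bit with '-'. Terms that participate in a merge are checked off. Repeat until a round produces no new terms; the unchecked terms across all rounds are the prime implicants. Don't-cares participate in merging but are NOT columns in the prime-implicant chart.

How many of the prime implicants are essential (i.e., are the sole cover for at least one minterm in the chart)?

7

size-2^0 implicants → 000000(✓)  000010(✓)  001001(✓)  001011(✓)  001100(✓)  001110(✓)  011010(✓)  011110(✓)  100001  100100  101110(✓)
size-2^1 implicants → -01110  0-1110  0000-0  0010-1  0011-0  011-10
Unchecked terms (primes): -01110, 0-1110, 0000-0, 0010-1, 0011-0, 011-10, 100001, 100100
Minterm coverage:
  m0 ⊆ 0000-0 [E]
  m2 ⊆ 0000-0 [E]
  m9 ⊆ 0010-1 [E]
  m11 ⊆ 0010-1 [E]
  m12 ⊆ 0011-0 [E]
  m14 ⊆ -01110,0-1110,0011-0
  m26 ⊆ 011-10 [E]
  m30 ⊆ 0-1110,011-10
  m33 ⊆ 100001 [E]
  m36 ⊆ 100100 [E]
  m46 ⊆ -01110 [E]
E = {-01110, 0000-0, 0010-1, 0011-0, 011-10, 100001, 100100}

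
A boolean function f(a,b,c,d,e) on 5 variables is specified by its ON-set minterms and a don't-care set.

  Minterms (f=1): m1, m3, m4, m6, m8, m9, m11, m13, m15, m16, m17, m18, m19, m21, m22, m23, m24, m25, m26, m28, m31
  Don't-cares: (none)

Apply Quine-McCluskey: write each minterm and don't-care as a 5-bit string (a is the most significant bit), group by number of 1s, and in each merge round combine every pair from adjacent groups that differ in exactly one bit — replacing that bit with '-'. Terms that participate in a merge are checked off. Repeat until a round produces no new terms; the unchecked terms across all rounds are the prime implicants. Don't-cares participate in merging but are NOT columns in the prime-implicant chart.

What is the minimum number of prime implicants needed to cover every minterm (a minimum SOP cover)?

[col 0] 00001*, 00011*, 00100*, 00110*, 01000*, 01001*, 01011*, 01101*, 01111*, 10000*, 10001*, 10010*, 10011*, 10101*, 10110*, 10111*, 11000*, 11001*, 11010*, 11100*, 11111*
[col 1] -0001*, -0011*, -0110, -1000*, -1001*, -1111, 0-001*, 0-011*, 000-1*, 001-0, 01-01*, 01-11*, 010-1*, 0100-*, 011-1*, 1-000*, 1-001*, 1-010*, 1-111, 10-01*, 10-10*, 10-11*, 100-0*, 100-1*, 1000-*, 1001-*, 101-1*, 1011-*, 11-00, 110-0*, 1100-*
[col 2] --001, -00-1, -100-, 0-0-1, 01--1, 1-0-0, 1-00-, 10--1, 10-1-, 100--
Prime implicants: --001, -00-1, -0110, -100-, -1111, 0-0-1, 001-0, 01--1, 1-0-0, 1-00-, 1-111, 10--1, 10-1-, 100--, 11-00
PI chart (minterm → PIs covering it):
  1 | --001,-00-1,0-0-1
  3 | -00-1,0-0-1
  4 | 001-0  (sole → essential)
  6 | -0110,001-0
  8 | -100-  (sole → essential)
  9 | --001,-100-,0-0-1,01--1
  11 | 0-0-1,01--1
  13 | 01--1  (sole → essential)
  15 | -1111,01--1
  16 | 1-0-0,1-00-,100--
  17 | --001,-00-1,1-00-,10--1,100--
  18 | 1-0-0,10-1-,100--
  19 | -00-1,10--1,10-1-,100--
  21 | 10--1  (sole → essential)
  22 | -0110,10-1-
  23 | 1-111,10--1,10-1-
  24 | -100-,1-0-0,1-00-,11-00
  25 | --001,-100-,1-00-
  26 | 1-0-0  (sole → essential)
  28 | 11-00  (sole → essential)
  31 | -1111,1-111
Essential prime implicants: -100-, 001-0, 01--1, 1-0-0, 10--1, 11-00
Petrick residual → -00-1, -0110, -1111
Minimum SOP uses 9 PIs: b'c'e + b'cde' + bc'd' + bcde + a'b'ce' + a'be + ac'e' + ab'e + abd'e'

9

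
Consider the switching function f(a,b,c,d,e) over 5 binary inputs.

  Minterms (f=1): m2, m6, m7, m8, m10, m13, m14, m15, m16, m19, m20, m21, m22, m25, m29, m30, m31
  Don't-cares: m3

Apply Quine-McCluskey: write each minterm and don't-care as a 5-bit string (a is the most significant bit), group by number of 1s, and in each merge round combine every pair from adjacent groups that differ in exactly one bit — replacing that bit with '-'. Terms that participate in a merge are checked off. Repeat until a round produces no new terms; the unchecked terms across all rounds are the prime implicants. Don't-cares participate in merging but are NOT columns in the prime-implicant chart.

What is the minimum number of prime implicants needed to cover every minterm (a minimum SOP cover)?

8

[col 0] 00010*, 00011*, 00110*, 00111*, 01000*, 01010*, 01101*, 01110*, 01111*, 10000*, 10011*, 10100*, 10101*, 10110*, 11001*, 11101*, 11110*, 11111*
[col 1] -0011, -0110*, -1101*, -1110*, -1111*, 0-010*, 0-110*, 0-111*, 00-10*, 00-11*, 0001-*, 0011-*, 01-10*, 010-0, 011-1*, 0111-*, 1-101, 1-110*, 10-00, 101-0, 1010-, 11-01, 111-1*, 1111-*
[col 2] --110, -11-1, -111-, 0--10, 0-11-, 00-1-
Prime implicants: --110, -0011, -11-1, -111-, 0--10, 0-11-, 00-1-, 010-0, 1-101, 10-00, 101-0, 1010-, 11-01
PI chart (minterm → PIs covering it):
  2 | 0--10,00-1-
  6 | --110,0--10,0-11-,00-1-
  7 | 0-11-,00-1-
  8 | 010-0  (sole → essential)
  10 | 0--10,010-0
  13 | -11-1  (sole → essential)
  14 | --110,-111-,0--10,0-11-
  15 | -11-1,-111-,0-11-
  16 | 10-00  (sole → essential)
  19 | -0011  (sole → essential)
  20 | 10-00,101-0,1010-
  21 | 1-101,1010-
  22 | --110,101-0
  25 | 11-01  (sole → essential)
  29 | -11-1,1-101,11-01
  30 | --110,-111-
  31 | -11-1,-111-
Essential prime implicants: -0011, -11-1, 010-0, 10-00, 11-01
Petrick residual → --110, 00-1-, 1-101
Minimum SOP uses 8 PIs: cde' + b'c'de + bce + a'b'd + a'bc'e' + acd'e + ab'd'e' + abd'e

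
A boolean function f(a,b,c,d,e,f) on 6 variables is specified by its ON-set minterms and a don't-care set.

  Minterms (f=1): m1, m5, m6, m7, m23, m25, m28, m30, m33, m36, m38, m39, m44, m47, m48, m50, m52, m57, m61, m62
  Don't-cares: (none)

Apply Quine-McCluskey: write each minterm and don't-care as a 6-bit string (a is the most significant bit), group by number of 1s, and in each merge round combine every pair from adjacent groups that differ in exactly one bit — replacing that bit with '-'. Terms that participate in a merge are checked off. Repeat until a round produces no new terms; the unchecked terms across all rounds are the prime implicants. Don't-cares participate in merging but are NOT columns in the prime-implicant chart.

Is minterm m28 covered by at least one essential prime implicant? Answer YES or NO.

Round 0: 000001✓ 000101✓ 000110✓ 000111✓ 010111✓ 011001✓ 011100✓ 011110✓ 100001✓ 100100✓ 100110✓ 100111✓ 101100✓ 101111✓ 110000✓ 110010✓ 110100✓ 111001✓ 111101✓ 111110✓
Round 1: -00001 -00110✓ -00111✓ -11001 -11110 0-0111 000-01 0001-1 00011-✓ 0111-0 1-0100 10-100 10-111 1001-0 10011-✓ 110-00 1100-0 111-01
Round 2: -0011-
PIs = {-00001, -0011-, -11001, -11110, 0-0111, 000-01, 0001-1, 0111-0, 1-0100, 10-100, 10-111, 1001-0, 110-00, 1100-0, 111-01}
Coverage chart:
  m1: -00001,000-01
  m5: 000-01,0001-1
  m6: -0011- ←essential
  m7: -0011-,0-0111,0001-1
  m23: 0-0111 ←essential
  m25: -11001 ←essential
  m28: 0111-0 ←essential
  m30: -11110,0111-0
  m33: -00001 ←essential
  m36: 1-0100,10-100,1001-0
  m38: -0011-,1001-0
  m39: -0011-,10-111
  m44: 10-100 ←essential
  m47: 10-111 ←essential
  m48: 110-00,1100-0
  m50: 1100-0 ←essential
  m52: 1-0100,110-00
  m57: -11001,111-01
  m61: 111-01 ←essential
  m62: -11110 ←essential
Essential: -00001, -0011-, -11001, -11110, 0-0111, 0111-0, 10-100, 10-111, 1100-0, 111-01

YES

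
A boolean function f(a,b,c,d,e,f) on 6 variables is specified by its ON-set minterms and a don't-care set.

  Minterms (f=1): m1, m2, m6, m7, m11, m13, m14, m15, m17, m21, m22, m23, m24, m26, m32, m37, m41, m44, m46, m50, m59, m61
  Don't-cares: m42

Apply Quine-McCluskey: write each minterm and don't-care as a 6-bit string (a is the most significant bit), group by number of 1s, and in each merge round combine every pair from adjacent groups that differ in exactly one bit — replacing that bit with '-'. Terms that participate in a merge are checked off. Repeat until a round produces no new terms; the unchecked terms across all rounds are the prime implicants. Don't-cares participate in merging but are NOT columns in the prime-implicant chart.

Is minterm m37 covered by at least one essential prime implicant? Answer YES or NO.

size-2^0 implicants → 000001(✓)  000010(✓)  000110(✓)  000111(✓)  001011(✓)  001101(✓)  001110(✓)  001111(✓)  010001(✓)  010101(✓)  010110(✓)  010111(✓)  011000(✓)  011010(✓)  100000  100101  101001  101010(✓)  101100(✓)  101110(✓)  110010  111011  111101
size-2^1 implicants → -01110  0-0001  0-0110(✓)  0-0111(✓)  00-110(✓)  00-111(✓)  000-10  00011-(✓)  001-11  0011-1  00111-(✓)  010-01  0101-1  01011-(✓)  0110-0  101-10  1011-0
size-2^2 implicants → 0-011-  00-11-
Unchecked terms (primes): -01110, 0-0001, 0-011-, 00-11-, 000-10, 001-11, 0011-1, 010-01, 0101-1, 0110-0, 100000, 100101, 101-10, 101001, 1011-0, 110010, 111011, 111101
Minterm coverage:
  m1 ⊆ 0-0001 [E]
  m2 ⊆ 000-10 [E]
  m6 ⊆ 0-011-,00-11-,000-10
  m7 ⊆ 0-011-,00-11-
  m11 ⊆ 001-11 [E]
  m13 ⊆ 0011-1 [E]
  m14 ⊆ -01110,00-11-
  m15 ⊆ 00-11-,001-11,0011-1
  m17 ⊆ 0-0001,010-01
  m21 ⊆ 010-01,0101-1
  m22 ⊆ 0-011- [E]
  m23 ⊆ 0-011-,0101-1
  m24 ⊆ 0110-0 [E]
  m26 ⊆ 0110-0 [E]
  m32 ⊆ 100000 [E]
  m37 ⊆ 100101 [E]
  m41 ⊆ 101001 [E]
  m44 ⊆ 1011-0 [E]
  m46 ⊆ -01110,101-10,1011-0
  m50 ⊆ 110010 [E]
  m59 ⊆ 111011 [E]
  m61 ⊆ 111101 [E]
E = {0-0001, 0-011-, 000-10, 001-11, 0011-1, 0110-0, 100000, 100101, 101001, 1011-0, 110010, 111011, 111101}

YES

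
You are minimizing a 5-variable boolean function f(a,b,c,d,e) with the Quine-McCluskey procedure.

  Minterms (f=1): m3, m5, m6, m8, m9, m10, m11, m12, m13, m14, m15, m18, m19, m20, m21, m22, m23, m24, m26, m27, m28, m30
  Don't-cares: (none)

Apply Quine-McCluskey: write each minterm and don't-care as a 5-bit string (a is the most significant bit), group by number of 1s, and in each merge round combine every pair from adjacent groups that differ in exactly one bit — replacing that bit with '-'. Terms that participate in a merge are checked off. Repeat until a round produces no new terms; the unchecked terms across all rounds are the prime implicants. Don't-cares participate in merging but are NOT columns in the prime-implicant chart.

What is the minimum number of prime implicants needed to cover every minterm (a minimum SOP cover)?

7

[col 0] 00011*, 00101*, 00110*, 01000*, 01001*, 01010*, 01011*, 01100*, 01101*, 01110*, 01111*, 10010*, 10011*, 10100*, 10101*, 10110*, 10111*, 11000*, 11010*, 11011*, 11100*, 11110*
[col 1] -0011*, -0101, -0110*, -1000*, -1010*, -1011*, -1100*, -1110*, 0-011*, 0-101, 0-110*, 01-00*, 01-01*, 01-10*, 01-11*, 010-0*, 010-1*, 0100-*, 0101-*, 011-0*, 011-1*, 0110-*, 0111-*, 1-010*, 1-011*, 1-100*, 1-110*, 10-10*, 10-11*, 1001-*, 101-0*, 101-1*, 1010-*, 1011-*, 11-00*, 11-10*, 110-0*, 1101-*, 111-0*
[col 2] --011, --110, -1-00*, -1-10*, -10-0*, -101-, -11-0*, 01--0*, 01--1*, 01-0-*, 01-1-*, 010--*, 011--*, 1--10, 1-01-, 1-1-0, 10-1-, 101--, 11--0*
[col 3] -1--0, 01---
Prime implicants: --011, --110, -0101, -1--0, -101-, 0-101, 01---, 1--10, 1-01-, 1-1-0, 10-1-, 101--
PI chart (minterm → PIs covering it):
  3 | --011  (sole → essential)
  5 | -0101,0-101
  6 | --110  (sole → essential)
  8 | -1--0,01---
  9 | 01---  (sole → essential)
  10 | -1--0,-101-,01---
  11 | --011,-101-,01---
  12 | -1--0,01---
  13 | 0-101,01---
  14 | --110,-1--0,01---
  15 | 01---  (sole → essential)
  18 | 1--10,1-01-,10-1-
  19 | --011,1-01-,10-1-
  20 | 1-1-0,101--
  21 | -0101,101--
  22 | --110,1--10,1-1-0,10-1-,101--
  23 | 10-1-,101--
  24 | -1--0  (sole → essential)
  26 | -1--0,-101-,1--10,1-01-
  27 | --011,-101-,1-01-
  28 | -1--0,1-1-0
  30 | --110,-1--0,1--10,1-1-0
Essential prime implicants: --011, --110, -1--0, 01---
Petrick residual → -0101, 1--10, 101--
Minimum SOP uses 7 PIs: c'de + cde' + b'cd'e + be' + a'b + ade' + ab'c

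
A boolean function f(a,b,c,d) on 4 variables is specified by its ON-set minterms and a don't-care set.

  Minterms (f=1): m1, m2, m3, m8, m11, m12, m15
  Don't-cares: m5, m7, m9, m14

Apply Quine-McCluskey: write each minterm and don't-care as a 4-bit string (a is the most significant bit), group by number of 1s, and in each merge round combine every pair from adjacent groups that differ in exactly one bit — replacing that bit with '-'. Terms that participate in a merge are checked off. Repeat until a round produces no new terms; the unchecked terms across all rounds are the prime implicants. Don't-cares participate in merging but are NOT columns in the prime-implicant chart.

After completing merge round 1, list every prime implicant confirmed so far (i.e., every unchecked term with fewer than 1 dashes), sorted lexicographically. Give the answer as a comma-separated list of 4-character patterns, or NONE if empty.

NONE

size-2^0 implicants → 0001(✓)  0010(✓)  0011(✓)  0101(✓)  0111(✓)  1000(✓)  1001(✓)  1011(✓)  1100(✓)  1110(✓)  1111(✓)
size-2^1 implicants → -001(✓)  -011(✓)  -111(✓)  0-01(✓)  0-11(✓)  00-1(✓)  001-  01-1(✓)  1-00  1-11(✓)  10-1(✓)  100-  11-0  111-
size-2^2 implicants → --11  -0-1  0--1
Unchecked terms (primes): --11, -0-1, 0--1, 001-, 1-00, 100-, 11-0, 111-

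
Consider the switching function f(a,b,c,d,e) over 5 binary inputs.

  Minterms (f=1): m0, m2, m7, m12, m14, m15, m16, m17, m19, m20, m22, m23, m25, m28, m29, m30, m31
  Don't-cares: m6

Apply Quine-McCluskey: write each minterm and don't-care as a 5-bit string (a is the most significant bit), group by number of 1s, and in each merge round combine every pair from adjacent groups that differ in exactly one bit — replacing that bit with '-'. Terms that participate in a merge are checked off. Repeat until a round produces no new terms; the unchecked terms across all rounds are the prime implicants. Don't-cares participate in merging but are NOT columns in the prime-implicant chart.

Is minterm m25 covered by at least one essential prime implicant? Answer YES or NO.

NO

[col 0] 00000*, 00010*, 00110*, 00111*, 01100*, 01110*, 01111*, 10000*, 10001*, 10011*, 10100*, 10110*, 10111*, 11001*, 11100*, 11101*, 11110*, 11111*
[col 1] -0000, -0110*, -0111*, -1100*, -1110*, -1111*, 0-110*, 0-111*, 00-10, 000-0, 0011-*, 011-0*, 0111-*, 1-001, 1-100*, 1-110*, 1-111*, 10-00, 10-11, 100-1, 1000-, 101-0*, 1011-*, 11-01, 111-0*, 111-1*, 1110-*, 1111-*
[col 2] --110*, --111*, -011-*, -11-0, -111-*, 0-11-*, 1-1-0, 1-11-*, 111--
[col 3] --11-
Prime implicants: --11-, -0000, -11-0, 00-10, 000-0, 1-001, 1-1-0, 10-00, 10-11, 100-1, 1000-, 11-01, 111--
PI chart (minterm → PIs covering it):
  0 | -0000,000-0
  2 | 00-10,000-0
  7 | --11-  (sole → essential)
  12 | -11-0  (sole → essential)
  14 | --11-,-11-0
  15 | --11-  (sole → essential)
  16 | -0000,10-00,1000-
  17 | 1-001,100-1,1000-
  19 | 10-11,100-1
  20 | 1-1-0,10-00
  22 | --11-,1-1-0
  23 | --11-,10-11
  25 | 1-001,11-01
  28 | -11-0,1-1-0,111--
  29 | 11-01,111--
  30 | --11-,-11-0,1-1-0,111--
  31 | --11-,111--
Essential prime implicants: --11-, -11-0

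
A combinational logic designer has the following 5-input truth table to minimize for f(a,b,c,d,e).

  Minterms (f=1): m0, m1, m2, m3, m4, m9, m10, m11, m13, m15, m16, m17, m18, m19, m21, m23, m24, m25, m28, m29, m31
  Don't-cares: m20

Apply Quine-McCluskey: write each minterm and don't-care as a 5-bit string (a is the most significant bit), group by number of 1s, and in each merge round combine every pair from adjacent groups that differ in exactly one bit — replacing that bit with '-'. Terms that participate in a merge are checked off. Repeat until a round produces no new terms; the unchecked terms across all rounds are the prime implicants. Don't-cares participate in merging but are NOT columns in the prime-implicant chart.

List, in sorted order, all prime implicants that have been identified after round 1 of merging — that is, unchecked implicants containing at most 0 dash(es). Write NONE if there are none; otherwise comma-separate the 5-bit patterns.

[col 0] 00000*, 00001*, 00010*, 00011*, 00100*, 01001*, 01010*, 01011*, 01101*, 01111*, 10000*, 10001*, 10010*, 10011*, 10100*, 10101*, 10111*, 11000*, 11001*, 11100*, 11101*, 11111*
[col 1] -0000*, -0001*, -0010*, -0011*, -0100*, -1001*, -1101*, -1111*, 0-001*, 0-010*, 0-011*, 00-00*, 000-0*, 000-1*, 0000-*, 0001-*, 01-01*, 01-11*, 010-1*, 0101-*, 011-1*, 1-000*, 1-001*, 1-100*, 1-101*, 1-111*, 10-00*, 10-01*, 10-11*, 100-0*, 100-1*, 1000-*, 1001-*, 101-1*, 1010-*, 11-00*, 11-01*, 1100-*, 111-1*, 1110-*
[col 2] --001, -0-00, -00-0*, -00-1*, -000-*, -001-*, -1-01, -11-1, 0-0-1, 0-01-, 000--*, 01--1, 1--00*, 1--01*, 1-00-*, 1-1-1, 1-10-*, 10--1, 10-0-*, 100--*, 11-0-*
[col 3] -00--, 1--0-
Prime implicants: --001, -0-00, -00--, -1-01, -11-1, 0-0-1, 0-01-, 01--1, 1--0-, 1-1-1, 10--1

NONE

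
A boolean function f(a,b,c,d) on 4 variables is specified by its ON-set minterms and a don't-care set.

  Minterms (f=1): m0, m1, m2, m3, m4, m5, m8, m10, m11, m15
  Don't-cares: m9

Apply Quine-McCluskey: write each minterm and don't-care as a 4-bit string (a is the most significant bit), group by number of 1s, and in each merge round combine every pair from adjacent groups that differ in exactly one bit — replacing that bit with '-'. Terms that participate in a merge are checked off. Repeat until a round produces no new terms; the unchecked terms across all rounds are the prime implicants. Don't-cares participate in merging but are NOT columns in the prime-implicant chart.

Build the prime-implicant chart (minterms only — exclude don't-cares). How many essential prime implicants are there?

3

[col 0] 0000*, 0001*, 0010*, 0011*, 0100*, 0101*, 1000*, 1001*, 1010*, 1011*, 1111*
[col 1] -000*, -001*, -010*, -011*, 0-00*, 0-01*, 00-0*, 00-1*, 000-*, 001-*, 010-*, 1-11, 10-0*, 10-1*, 100-*, 101-*
[col 2] -0-0*, -0-1*, -00-*, -01-*, 0-0-, 00--*, 10--*
[col 3] -0--
Prime implicants: -0--, 0-0-, 1-11
PI chart (minterm → PIs covering it):
  0 | -0--,0-0-
  1 | -0--,0-0-
  2 | -0--  (sole → essential)
  3 | -0--  (sole → essential)
  4 | 0-0-  (sole → essential)
  5 | 0-0-  (sole → essential)
  8 | -0--  (sole → essential)
  10 | -0--  (sole → essential)
  11 | -0--,1-11
  15 | 1-11  (sole → essential)
Essential prime implicants: -0--, 0-0-, 1-11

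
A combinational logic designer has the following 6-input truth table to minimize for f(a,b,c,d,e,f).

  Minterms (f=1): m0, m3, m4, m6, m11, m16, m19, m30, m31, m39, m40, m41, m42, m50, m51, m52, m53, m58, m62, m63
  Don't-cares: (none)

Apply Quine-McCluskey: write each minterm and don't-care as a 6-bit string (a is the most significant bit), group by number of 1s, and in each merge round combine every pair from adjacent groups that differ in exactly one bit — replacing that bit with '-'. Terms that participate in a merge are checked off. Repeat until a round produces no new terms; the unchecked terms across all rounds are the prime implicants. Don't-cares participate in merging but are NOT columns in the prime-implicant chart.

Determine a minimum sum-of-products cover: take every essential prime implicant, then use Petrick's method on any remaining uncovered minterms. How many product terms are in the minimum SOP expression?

size-2^0 implicants → 000000(✓)  000011(✓)  000100(✓)  000110(✓)  001011(✓)  010000(✓)  010011(✓)  011110(✓)  011111(✓)  100111  101000(✓)  101001(✓)  101010(✓)  110010(✓)  110011(✓)  110100(✓)  110101(✓)  111010(✓)  111110(✓)  111111(✓)
size-2^1 implicants → -10011  -11110(✓)  -11111(✓)  0-0000  0-0011  00-011  000-00  0001-0  01111-(✓)  1-1010  1010-0  10100-  11-010  11001-  11010-  111-10  11111-(✓)
size-2^2 implicants → -1111-
Unchecked terms (primes): -10011, -1111-, 0-0000, 0-0011, 00-011, 000-00, 0001-0, 1-1010, 100111, 1010-0, 10100-, 11-010, 11001-, 11010-, 111-10
Minterm coverage:
  m0 ⊆ 0-0000,000-00
  m3 ⊆ 0-0011,00-011
  m4 ⊆ 000-00,0001-0
  m6 ⊆ 0001-0 [E]
  m11 ⊆ 00-011 [E]
  m16 ⊆ 0-0000 [E]
  m19 ⊆ -10011,0-0011
  m30 ⊆ -1111- [E]
  m31 ⊆ -1111- [E]
  m39 ⊆ 100111 [E]
  m40 ⊆ 1010-0,10100-
  m41 ⊆ 10100- [E]
  m42 ⊆ 1-1010,1010-0
  m50 ⊆ 11-010,11001-
  m51 ⊆ -10011,11001-
  m52 ⊆ 11010- [E]
  m53 ⊆ 11010- [E]
  m58 ⊆ 1-1010,11-010,111-10
  m62 ⊆ -1111-,111-10
  m63 ⊆ -1111- [E]
E = {-1111-, 0-0000, 00-011, 0001-0, 100111, 10100-, 11010-}
Petrick residual → -10011, 1-1010, 11-010
Cover = bc'd'ef + bcde + a'c'd'e'f' + a'b'd'ef + a'b'c'df' + acd'ef' + ab'c'def + ab'cd'e' + abd'ef' + abc'de'  |cover|=10

10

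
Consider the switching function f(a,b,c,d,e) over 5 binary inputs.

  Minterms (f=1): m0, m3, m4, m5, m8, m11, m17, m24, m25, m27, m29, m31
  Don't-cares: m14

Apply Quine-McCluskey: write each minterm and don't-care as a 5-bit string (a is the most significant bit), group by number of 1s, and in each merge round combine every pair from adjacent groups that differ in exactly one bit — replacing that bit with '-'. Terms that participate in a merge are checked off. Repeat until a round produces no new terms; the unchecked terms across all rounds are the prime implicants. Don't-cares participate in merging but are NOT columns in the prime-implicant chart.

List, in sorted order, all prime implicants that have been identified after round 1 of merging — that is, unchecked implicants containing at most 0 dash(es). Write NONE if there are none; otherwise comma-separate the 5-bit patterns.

[col 0] 00000*, 00011*, 00100*, 00101*, 01000*, 01011*, 01110, 10001*, 11000*, 11001*, 11011*, 11101*, 11111*
[col 1] -1000, -1011, 0-000, 0-011, 00-00, 0010-, 1-001, 11-01*, 11-11*, 110-1*, 1100-, 111-1*
[col 2] 11--1
Prime implicants: -1000, -1011, 0-000, 0-011, 00-00, 0010-, 01110, 1-001, 11--1, 1100-

01110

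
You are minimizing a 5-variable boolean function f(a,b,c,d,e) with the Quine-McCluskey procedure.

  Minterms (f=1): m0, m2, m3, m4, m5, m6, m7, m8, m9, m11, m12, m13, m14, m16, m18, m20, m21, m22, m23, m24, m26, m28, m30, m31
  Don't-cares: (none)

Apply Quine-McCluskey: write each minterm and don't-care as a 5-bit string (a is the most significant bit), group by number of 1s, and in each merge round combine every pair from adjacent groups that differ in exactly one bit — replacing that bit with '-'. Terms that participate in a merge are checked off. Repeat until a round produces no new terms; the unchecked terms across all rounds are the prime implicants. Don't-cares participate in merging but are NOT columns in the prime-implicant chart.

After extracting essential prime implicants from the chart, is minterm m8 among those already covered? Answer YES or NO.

NO

Round 0: 00000✓ 00010✓ 00011✓ 00100✓ 00101✓ 00110✓ 00111✓ 01000✓ 01001✓ 01011✓ 01100✓ 01101✓ 01110✓ 10000✓ 10010✓ 10100✓ 10101✓ 10110✓ 10111✓ 11000✓ 11010✓ 11100✓ 11110✓ 11111✓
Round 1: -0000✓ -0010✓ -0100✓ -0101✓ -0110✓ -0111✓ -1000✓ -1100✓ -1110✓ 0-000✓ 0-011 0-100✓ 0-101✓ 0-110✓ 00-00✓ 00-10✓ 00-11✓ 000-0✓ 0001-✓ 001-0✓ 001-1✓ 0010-✓ 0011-✓ 01-00✓ 01-01✓ 010-1 0100-✓ 011-0✓ 0110-✓ 1-000✓ 1-010✓ 1-100✓ 1-110✓ 1-111✓ 10-00✓ 10-10✓ 100-0✓ 101-0✓ 101-1✓ 1010-✓ 1011-✓ 11-00✓ 11-10✓ 110-0✓ 111-0✓ 1111-✓
Round 2: --000✓ --100✓ --110✓ -0-00✓ -0-10✓ -00-0✓ -01-0✓ -01-1✓ -010-✓ -011-✓ -1-00✓ -11-0✓ 0--00✓ 0-1-0✓ 0-10- 00--0✓ 00-1- 001--✓ 01-0- 1--00✓ 1--10✓ 1-0-0✓ 1-1-0✓ 1-11- 10--0✓ 101--✓ 11--0✓
Round 3: ---00 --1-0 -0--0 -01-- 1---0
PIs = {---00, --1-0, -0--0, -01--, 0-011, 0-10-, 00-1-, 01-0-, 010-1, 1---0, 1-11-}
Coverage chart:
  m0: ---00,-0--0
  m2: -0--0,00-1-
  m3: 0-011,00-1-
  m4: ---00,--1-0,-0--0,-01--,0-10-
  m5: -01--,0-10-
  m6: --1-0,-0--0,-01--,00-1-
  m7: -01--,00-1-
  m8: ---00,01-0-
  m9: 01-0-,010-1
  m11: 0-011,010-1
  m12: ---00,--1-0,0-10-,01-0-
  m13: 0-10-,01-0-
  m14: --1-0 ←essential
  m16: ---00,-0--0,1---0
  m18: -0--0,1---0
  m20: ---00,--1-0,-0--0,-01--,1---0
  m21: -01-- ←essential
  m22: --1-0,-0--0,-01--,1---0,1-11-
  m23: -01--,1-11-
  m24: ---00,1---0
  m26: 1---0 ←essential
  m28: ---00,--1-0,1---0
  m30: --1-0,1---0,1-11-
  m31: 1-11- ←essential
Essential: --1-0, -01--, 1---0, 1-11-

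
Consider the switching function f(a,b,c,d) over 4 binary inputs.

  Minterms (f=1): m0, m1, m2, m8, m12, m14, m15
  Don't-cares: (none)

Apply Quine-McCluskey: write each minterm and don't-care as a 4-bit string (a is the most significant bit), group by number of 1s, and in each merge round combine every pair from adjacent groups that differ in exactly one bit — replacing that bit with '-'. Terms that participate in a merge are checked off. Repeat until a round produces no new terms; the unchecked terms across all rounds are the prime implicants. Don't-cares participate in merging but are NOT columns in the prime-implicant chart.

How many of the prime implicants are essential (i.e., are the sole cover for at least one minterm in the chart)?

3

[col 0] 0000*, 0001*, 0010*, 1000*, 1100*, 1110*, 1111*
[col 1] -000, 00-0, 000-, 1-00, 11-0, 111-
Prime implicants: -000, 00-0, 000-, 1-00, 11-0, 111-
PI chart (minterm → PIs covering it):
  0 | -000,00-0,000-
  1 | 000-  (sole → essential)
  2 | 00-0  (sole → essential)
  8 | -000,1-00
  12 | 1-00,11-0
  14 | 11-0,111-
  15 | 111-  (sole → essential)
Essential prime implicants: 00-0, 000-, 111-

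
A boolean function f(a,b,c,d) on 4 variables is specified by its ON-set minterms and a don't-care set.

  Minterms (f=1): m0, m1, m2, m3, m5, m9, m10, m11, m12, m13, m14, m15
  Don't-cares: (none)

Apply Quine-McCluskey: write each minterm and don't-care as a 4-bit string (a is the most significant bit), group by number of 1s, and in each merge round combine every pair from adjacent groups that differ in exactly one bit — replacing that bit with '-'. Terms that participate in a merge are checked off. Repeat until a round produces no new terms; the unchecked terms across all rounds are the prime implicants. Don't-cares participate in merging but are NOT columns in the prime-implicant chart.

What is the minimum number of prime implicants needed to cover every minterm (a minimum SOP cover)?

Round 0: 0000✓ 0001✓ 0010✓ 0011✓ 0101✓ 1001✓ 1010✓ 1011✓ 1100✓ 1101✓ 1110✓ 1111✓
Round 1: -001✓ -010✓ -011✓ -101✓ 0-01✓ 00-0✓ 00-1✓ 000-✓ 001-✓ 1-01✓ 1-10✓ 1-11✓ 10-1✓ 101-✓ 11-0✓ 11-1✓ 110-✓ 111-✓
Round 2: --01 -0-1 -01- 00-- 1--1 1-1- 11--
PIs = {--01, -0-1, -01-, 00--, 1--1, 1-1-, 11--}
Coverage chart:
  m0: 00-- ←essential
  m1: --01,-0-1,00--
  m2: -01-,00--
  m3: -0-1,-01-,00--
  m5: --01 ←essential
  m9: --01,-0-1,1--1
  m10: -01-,1-1-
  m11: -0-1,-01-,1--1,1-1-
  m12: 11-- ←essential
  m13: --01,1--1,11--
  m14: 1-1-,11--
  m15: 1--1,1-1-,11--
Essential: --01, 00--, 11--
Petrick residual → -01-
Min cover (4 terms): c'd + b'c + a'b' + ab

4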